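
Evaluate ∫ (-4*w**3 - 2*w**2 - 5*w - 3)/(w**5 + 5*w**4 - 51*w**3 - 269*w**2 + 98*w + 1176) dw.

-377*log(w - 7)/1925 + 53*log(w - 2)/1350 + 51*log(w + 3)/100 - 241*log(w + 4)/198 + 653*log(w + 7)/756 + C

Factor the denominator: (w - 7)*(w - 2)*(w + 3)*(w + 4)*(w + 7).
Partial-fraction decomposition: 653/(756*(w + 7)) - 241/(198*(w + 4)) + 51/(100*(w + 3)) + 53/(1350*(w - 2)) - 377/(1925*(w - 7)).
Integrate each term: A/(w−a) contributes A·log|w−a|.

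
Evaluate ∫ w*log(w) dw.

Use integration by parts with u = log(w), dv = w dw.
Then du = 1/w dw and v = w**2/2.

w**2*log(w)/2 - w**2/4 + C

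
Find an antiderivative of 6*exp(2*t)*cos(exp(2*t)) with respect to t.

Let u = exp(2*t), so du = (2*exp(2*t)) dt.
Rewriting, the integral becomes 3·∫ cos(u) du = 3·sin(u).
Substituting back, u = exp(2*t).

3*sin(exp(2*t)) + C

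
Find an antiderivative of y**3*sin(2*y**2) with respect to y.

-y**2*cos(2*y**2)/4 + sin(2*y**2)/8 + C

Let u = y², du = 2y dy; rewrite as (1/2)∫ u^1·sin(2u) du.
Now integrate by parts 1 time.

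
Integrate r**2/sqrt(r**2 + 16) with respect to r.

Substitute r = 4·tan(θ), so dr = 4·sec(θ)^2 dθ and the radical becomes sqrt(r**2 + 16) = 4·sec(θ) by the Pythagorean identity.
Integrate the resulting trig expression in θ, then back-substitute tan(θ) = r/4, sec(θ) = sqrt(r**2 + 16)/4 (absorbing any constant into C).

r*sqrt(r**2 + 16)/2 - 8*log(r + sqrt(r**2 + 16)) + C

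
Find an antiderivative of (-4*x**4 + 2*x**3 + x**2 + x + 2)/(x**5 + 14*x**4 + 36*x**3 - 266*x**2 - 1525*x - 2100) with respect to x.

-1109*log(x - 5)/4320 + 185*log(x + 3)/32 - 1138*log(x + 4)/27 + 341*log(x + 5)/5 - 5123*log(x + 7)/144 + C

Factor the denominator: (x - 5)*(x + 3)*(x + 4)*(x + 5)*(x + 7).
Partial-fraction decomposition: -5123/(144*(x + 7)) + 341/(5*(x + 5)) - 1138/(27*(x + 4)) + 185/(32*(x + 3)) - 1109/(4320*(x - 5)).
Integrate each term: A/(x−a) contributes A·log|x−a|.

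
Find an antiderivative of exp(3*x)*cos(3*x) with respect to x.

exp(3*x)*sin(3*x)/6 + exp(3*x)*cos(3*x)/6 + C

Let I denote the integral. Integrate by parts with u = cos(3*x), dv = exp(3*x) dx, so v = exp(3*x)/3: I = exp(3*x)*cos(3*x)/3 + ∫ exp(3*x)*sin(3*x) dx.
Apply parts again with u = sin(3*x), dv = exp(3*x) dx: ∫ exp(3*x)*sin(3*x) dx = exp(3*x)*sin(3*x)/3 − I. Substituting back brings back I: I = exp(3*x)*sin(3*x)/3 + exp(3*x)*cos(3*x)/3 − I.
Solving for I: (1 + 1)·I equals the remaining terms, so I = (1/2)·(exp(3*x)*sin(3*x)/3 + exp(3*x)*cos(3*x)/3).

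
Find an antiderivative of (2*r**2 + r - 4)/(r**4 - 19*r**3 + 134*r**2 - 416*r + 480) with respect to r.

Factor the denominator: (r - 6)*(r - 5)*(r - 4)**2.
Partial-fraction decomposition: 65/(2*(r - 4)) + 16/(r - 4)**2 - 51/(r - 5) + 37/(2*(r - 6)).
Integrate each term; A/(r−a) gives A·log|r−a|; A/(r−a)² gives −A/(r−a).

37*log(r - 6)/2 - 51*log(r - 5) + 65*log(r - 4)/2 - 16/(r - 4) + C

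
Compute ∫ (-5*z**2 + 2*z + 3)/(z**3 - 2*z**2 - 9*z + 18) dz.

Factor the denominator: (z - 3)*(z - 2)*(z + 3).
Partial-fraction decomposition: -8/(5*(z + 3)) + 13/(5*(z - 2)) - 6/(z - 3).
Integrate each term: A/(z−a) contributes A·log|z−a|.

-6*log(z - 3) + 13*log(z - 2)/5 - 8*log(z + 3)/5 + C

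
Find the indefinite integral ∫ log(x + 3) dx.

x*log(x + 3) - x + 3*log(x + 3) + C

Use integration by parts with u = log(x + 3), dv = dx.
Then du = 1/(x + 3) dx and v = x.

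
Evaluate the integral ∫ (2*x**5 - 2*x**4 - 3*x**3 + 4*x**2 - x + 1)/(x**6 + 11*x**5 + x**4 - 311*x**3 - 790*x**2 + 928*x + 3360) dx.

Factor the denominator: (x - 5)*(x - 2)*(x + 3)*(x + 4)**2*(x + 7).
Partial-fraction decomposition: 37183/(3888*(x + 7)) - 13027/(2916*(x + 4)) + 2299/(162*(x + 4)**2) - 527/(160*(x + 3)) - 23/(4860*(x - 2)) + 4721/(23328*(x - 5)).
Integrate each term; A/(x−a) gives A·log|x−a|; A/(x−a)² gives −A/(x−a).

4721*log(x - 5)/23328 - 23*log(x - 2)/4860 - 527*log(x + 3)/160 - 13027*log(x + 4)/2916 + 37183*log(x + 7)/3888 - 2299/(162*x + 648) + C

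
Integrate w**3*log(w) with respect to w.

Use integration by parts with u = log(w), dv = w**3 dw.
Then du = 1/w dw and v = w**4/4.

w**4*log(w)/4 - w**4/16 + C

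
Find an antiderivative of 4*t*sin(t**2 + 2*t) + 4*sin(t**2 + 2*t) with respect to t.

Let u = t**2 + 2*t, so du = (2*t + 2) dt.
Rewriting, the integral becomes 2·∫ sin(u) du = 2·-cos(u).
Substituting back, u = t**2 + 2*t.

-2*cos(t**2 + 2*t) + C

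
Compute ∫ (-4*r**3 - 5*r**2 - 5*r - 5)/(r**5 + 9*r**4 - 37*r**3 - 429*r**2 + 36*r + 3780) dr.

-83*log(r - 6)/396 + 173*log(r - 3)/2160 + 395*log(r + 5)/176 - 709*log(r + 6)/108 + 89*log(r + 7)/20 + C

Factor the denominator: (r - 6)*(r - 3)*(r + 5)*(r + 6)*(r + 7).
Partial-fraction decomposition: 89/(20*(r + 7)) - 709/(108*(r + 6)) + 395/(176*(r + 5)) + 173/(2160*(r - 3)) - 83/(396*(r - 6)).
Integrate each term: A/(r−a) contributes A·log|r−a|.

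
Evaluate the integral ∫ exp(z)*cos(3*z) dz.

Let I denote the integral. Integrate by parts with u = cos(3*z), dv = exp(z) dz, so v = exp(z): I = exp(z)*cos(3*z) + 3·∫ exp(z)*sin(3*z) dz.
Apply parts again with u = sin(3*z), dv = exp(z) dz: ∫ exp(z)*sin(3*z) dz = exp(z)*sin(3*z) − 3·I. Substituting back brings back I: I = 3*exp(z)*sin(3*z) + exp(z)*cos(3*z) − 9·I.
Solving for I: (1 + 9)·I equals the remaining terms, so I = (1/10)·(3*exp(z)*sin(3*z) + exp(z)*cos(3*z)).

3*exp(z)*sin(3*z)/10 + exp(z)*cos(3*z)/10 + C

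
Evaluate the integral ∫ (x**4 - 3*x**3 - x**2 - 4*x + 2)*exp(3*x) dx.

(27*x**4 - 117*x**3 + 90*x**2 - 168*x + 110)*exp(3*x)/81 + C

Use integration by parts with u = x**4 - 3*x**3 - x**2 - 4*x + 2, dv = exp(3*x) dx, so v = exp(3*x)/3.
Apply parts 4 times (tabular method): alternate signs, differentiate u down to 0, integrate dv up.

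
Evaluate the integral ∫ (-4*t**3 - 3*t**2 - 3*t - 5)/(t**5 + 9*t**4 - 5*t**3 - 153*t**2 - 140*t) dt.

Factor the denominator: t*(t - 4)*(t + 1)*(t + 5)*(t + 7).
Partial-fraction decomposition: 1241/(924*(t + 7)) - 29/(24*(t + 5)) - 1/(120*(t + 1)) - 107/(660*(t - 4)) + 1/(28*t).
Integrate each term: A/(t−a) contributes A·log|t−a|.

log(t)/28 - 107*log(t - 4)/660 - log(t + 1)/120 - 29*log(t + 5)/24 + 1241*log(t + 7)/924 + C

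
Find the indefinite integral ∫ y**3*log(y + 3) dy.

Use integration by parts with u = log(y + 3), dv = y**3 dy.
Then du = 1/(y + 3) dy and v = y**4/4.

y**4*log(y + 3)/4 - y**4/16 + y**3/4 - 9*y**2/8 + 27*y/4 - 81*log(y + 3)/4 + C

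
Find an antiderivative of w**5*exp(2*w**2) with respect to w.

(2*w**4 - 2*w**2 + 1)*exp(2*w**2)/8 + C

Let u = w², du = 2w dw; rewrite as (1/2)∫ u^2·exp(2u) du.
Now integrate by parts 2 times.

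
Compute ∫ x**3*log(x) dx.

x**4*log(x)/4 - x**4/16 + C

Use integration by parts with u = log(x), dv = x**3 dx.
Then du = 1/x dx and v = x**4/4.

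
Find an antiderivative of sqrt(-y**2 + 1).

y*sqrt(-y**2 + 1)/2 + asin(y)/2 + C

Substitute y = sin(θ), so dy = cos(θ) dθ and the radical becomes sqrt(-y**2 + 1) = cos(θ) by the Pythagorean identity.
Integrate the resulting trig expression in θ, then back-substitute θ = asin(y), sin(θ) = y, cos(θ) = sqrt(-y**2 + 1) (absorbing any constant into C).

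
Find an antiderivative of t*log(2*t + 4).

Use integration by parts with u = log(2*t + 4), dv = t dt.
Then du = 2/(2*t + 4) dt and v = t**2/2.

t**2*log(2*t + 4)/2 - t**2/4 + t - 2*log(t + 2) + C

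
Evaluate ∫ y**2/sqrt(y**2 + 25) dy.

Substitute y = 5·tan(θ), so dy = 5·sec(θ)^2 dθ and the radical becomes sqrt(y**2 + 25) = 5·sec(θ) by the Pythagorean identity.
Integrate the resulting trig expression in θ, then back-substitute tan(θ) = y/5, sec(θ) = sqrt(y**2 + 25)/5 (absorbing any constant into C).

y*sqrt(y**2 + 25)/2 - 25*log(y + sqrt(y**2 + 25))/2 + C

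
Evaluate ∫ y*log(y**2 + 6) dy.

y**2*log(y**2 + 6)/2 - y**2/2 + 3*log(y**2 + 6) + C

Let u = y**2 + 6, so du = (2*y) dy.
The integral becomes (1/2)·∫ log(u) du; integrate by parts with u′=log(u), dv′=du.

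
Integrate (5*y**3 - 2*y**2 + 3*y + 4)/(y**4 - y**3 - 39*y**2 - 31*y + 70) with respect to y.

Factor the denominator: (y - 7)*(y - 1)*(y + 2)*(y + 5).
Partial-fraction decomposition: 343/(108*(y + 5)) - 50/(81*(y + 2)) - 5/(54*(y - 1)) + 821/(324*(y - 7)).
Integrate each term: A/(y−a) contributes A·log|y−a|.

821*log(y - 7)/324 - 5*log(y - 1)/54 - 50*log(y + 2)/81 + 343*log(y + 5)/108 + C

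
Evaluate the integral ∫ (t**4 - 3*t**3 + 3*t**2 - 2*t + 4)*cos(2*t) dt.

t**4*sin(2*t)/2 - 3*t**3*sin(2*t)/2 + t**3*cos(2*t) - 9*t**2*cos(2*t)/4 + 5*t*sin(2*t)/4 + 2*sin(2*t) + 5*cos(2*t)/8 + C

Use integration by parts with u = t**4 - 3*t**3 + 3*t**2 - 2*t + 4, dv = cos(2*t) dt, so v = sin(2*t)/2.
Apply parts 4 times (tabular method): alternate signs, differentiate u down to 0, integrate dv up.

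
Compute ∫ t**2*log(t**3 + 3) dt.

t**3*log(t**3 + 3)/3 - t**3/3 + log(t**3 + 3) + C

Let u = t**3 + 3, so du = (3*t**2) dt.
The integral becomes (1/3)·∫ log(u) du; integrate by parts with u′=log(u), dv′=du.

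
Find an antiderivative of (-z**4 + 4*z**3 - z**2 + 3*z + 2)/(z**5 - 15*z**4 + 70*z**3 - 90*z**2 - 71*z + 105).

Factor the denominator: (z - 7)*(z - 5)*(z - 3)*(z - 1)*(z + 1).
Partial-fraction decomposition: -7/(384*(z + 1)) - 7/(96*(z - 1)) + 29/(64*(z - 3)) + 133/(96*(z - 5)) - 1055/(384*(z - 7)).
Integrate each term: A/(z−a) contributes A·log|z−a|.

-1055*log(z - 7)/384 + 133*log(z - 5)/96 + 29*log(z - 3)/64 - 7*log(z - 1)/96 - 7*log(z + 1)/384 + C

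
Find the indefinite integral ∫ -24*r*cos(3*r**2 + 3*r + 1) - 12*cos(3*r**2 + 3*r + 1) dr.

Let u = 3*r**2 + 3*r + 1, so du = (6*r + 3) dr.
Rewriting, the integral becomes -4·∫ cos(u) du = -4·sin(u).
Substituting back, u = 3*r**2 + 3*r + 1.

-4*sin(3*r**2 + 3*r + 1) + C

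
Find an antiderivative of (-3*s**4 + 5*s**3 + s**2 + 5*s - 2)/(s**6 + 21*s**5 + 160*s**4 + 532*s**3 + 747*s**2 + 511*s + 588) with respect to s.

Factor the denominator: (s + 3)*(s + 4)*(s + 7)**2*(s**2 + 1).
Partial-fraction decomposition: 3*(49*s - 43)/(21250*(s**2 + 1)) - 427027/(90000*(s + 7)) - 4453/(300*(s + 7)**2) + 1094/(153*(s + 4)) - 193/(80*(s + 3)).
Integrate each term; A/(s−a) gives A·log|s−a|; the (Bs+D)/(s²+p²) term gives a log and an atan.

-193*log(s + 3)/80 + 1094*log(s + 4)/153 - 427027*log(s + 7)/90000 + 147*log(s**2 + 1)/42500 - 129*atan(s)/21250 + 4453/(300*s + 2100) + C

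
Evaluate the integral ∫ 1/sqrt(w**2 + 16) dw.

log(w + sqrt(w**2 + 16)) + C

Substitute w = 4·tan(θ), so dw = 4·sec(θ)^2 dθ and the radical becomes sqrt(w**2 + 16) = 4·sec(θ) by the Pythagorean identity.
Integrate the resulting trig expression in θ, then back-substitute tan(θ) = w/4, sec(θ) = sqrt(w**2 + 16)/4 (absorbing any constant into C).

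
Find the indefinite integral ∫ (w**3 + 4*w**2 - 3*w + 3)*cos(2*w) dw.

w**3*sin(2*w)/2 + 2*w**2*sin(2*w) + 3*w**2*cos(2*w)/4 - 9*w*sin(2*w)/4 + 2*w*cos(2*w) + sin(2*w)/2 - 9*cos(2*w)/8 + C

Use integration by parts with u = w**3 + 4*w**2 - 3*w + 3, dv = cos(2*w) dw, so v = sin(2*w)/2.
Apply parts 3 times (tabular method): alternate signs, differentiate u down to 0, integrate dv up.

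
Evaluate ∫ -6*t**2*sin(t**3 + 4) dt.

2*cos(t**3 + 4) + C

Let u = t**3 + 4, so du = (3*t**2) dt.
Rewriting, the integral becomes -2·∫ sin(u) du = -2·-cos(u).
Substituting back, u = t**3 + 4.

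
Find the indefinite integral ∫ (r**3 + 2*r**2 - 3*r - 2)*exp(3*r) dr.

Use integration by parts with u = r**3 + 2*r**2 - 3*r - 2, dv = exp(3*r) dr, so v = exp(3*r)/3.
Apply parts 3 times (tabular method): alternate signs, differentiate u down to 0, integrate dv up.

(9*r**3 + 9*r**2 - 33*r - 7)*exp(3*r)/27 + C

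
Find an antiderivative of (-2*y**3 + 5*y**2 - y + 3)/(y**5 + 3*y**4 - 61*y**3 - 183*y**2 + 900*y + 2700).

Factor the denominator: (y - 6)*(y - 5)*(y + 3)*(y + 5)*(y + 6).
Partial-fraction decomposition: 69/(44*(y + 6)) - 383/(220*(y + 5)) + 35/(144*(y + 3)) + 127/(880*(y - 5)) - 85/(396*(y - 6)).
Integrate each term: A/(y−a) contributes A·log|y−a|.

-85*log(y - 6)/396 + 127*log(y - 5)/880 + 35*log(y + 3)/144 - 383*log(y + 5)/220 + 69*log(y + 6)/44 + C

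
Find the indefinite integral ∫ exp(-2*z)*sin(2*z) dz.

Let I denote the integral. Integrate by parts with u = sin(2*z), dv = exp(-2*z) dz, so v = -exp(-2*z)/2: I = -exp(-2*z)*sin(2*z)/2 + ∫ exp(-2*z)*cos(2*z) dz.
Apply parts again with u = cos(2*z), dv = exp(-2*z) dz: ∫ exp(-2*z)*cos(2*z) dz = -exp(-2*z)*cos(2*z)/2 − I. Substituting back brings back I: I = -exp(-2*z)*sin(2*z)/2 - exp(-2*z)*cos(2*z)/2 − I.
Solving for I: (1 + 1)·I equals the remaining terms, so I = (1/2)·(-exp(-2*z)*sin(2*z)/2 - exp(-2*z)*cos(2*z)/2).

-exp(-2*z)*sin(2*z)/4 - exp(-2*z)*cos(2*z)/4 + C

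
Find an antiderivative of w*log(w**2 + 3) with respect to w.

Let u = w**2 + 3, so du = (2*w) dw.
The integral becomes (1/2)·∫ log(u) du; integrate by parts with u′=log(u), dv′=du.

w**2*log(w**2 + 3)/2 - w**2/2 + 3*log(w**2 + 3)/2 + C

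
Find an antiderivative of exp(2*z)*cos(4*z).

Let I denote the integral. Integrate by parts with u = cos(4*z), dv = exp(2*z) dz, so v = exp(2*z)/2: I = exp(2*z)*cos(4*z)/2 + 2·∫ exp(2*z)*sin(4*z) dz.
Apply parts again with u = sin(4*z), dv = exp(2*z) dz: ∫ exp(2*z)*sin(4*z) dz = exp(2*z)*sin(4*z)/2 − 2·I. Substituting back brings back I: I = exp(2*z)*sin(4*z) + exp(2*z)*cos(4*z)/2 − 4·I.
Solving for I: (1 + 4)·I equals the remaining terms, so I = (1/5)·(exp(2*z)*sin(4*z) + exp(2*z)*cos(4*z)/2).

exp(2*z)*sin(4*z)/5 + exp(2*z)*cos(4*z)/10 + C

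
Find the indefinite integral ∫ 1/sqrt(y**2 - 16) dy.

log(y + sqrt(y**2 - 16)) + C

Substitute y = 4·sec(θ), so dy = 4·sec(θ)*tan(θ) dθ and the radical becomes sqrt(y**2 - 16) = 4·tan(θ) by the Pythagorean identity.
Integrate the resulting trig expression in θ, then back-substitute sec(θ) = y/4, tan(θ) = sqrt(y**2 - 16)/4 (absorbing any constant into C).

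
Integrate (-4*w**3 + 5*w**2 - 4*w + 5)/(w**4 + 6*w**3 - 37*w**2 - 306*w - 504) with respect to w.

Factor the denominator: (w - 7)*(w + 3)*(w + 4)*(w + 6).
Partial-fraction decomposition: -1073/(78*(w + 6)) + 357/(22*(w + 4)) - 17/(3*(w + 3)) - 115/(143*(w - 7)).
Integrate each term: A/(w−a) contributes A·log|w−a|.

-115*log(w - 7)/143 - 17*log(w + 3)/3 + 357*log(w + 4)/22 - 1073*log(w + 6)/78 + C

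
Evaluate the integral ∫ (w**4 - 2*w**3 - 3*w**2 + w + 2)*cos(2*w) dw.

w**4*sin(2*w)/2 - w**3*sin(2*w) + w**3*cos(2*w) - 3*w**2*sin(2*w) - 3*w**2*cos(2*w)/2 + 2*w*sin(2*w) - 3*w*cos(2*w) + 5*sin(2*w)/2 + cos(2*w) + C

Use integration by parts with u = w**4 - 2*w**3 - 3*w**2 + w + 2, dv = cos(2*w) dw, so v = sin(2*w)/2.
Apply parts 4 times (tabular method): alternate signs, differentiate u down to 0, integrate dv up.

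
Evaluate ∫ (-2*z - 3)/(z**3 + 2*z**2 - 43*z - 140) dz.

Factor the denominator: (z - 7)*(z + 4)*(z + 5).
Partial-fraction decomposition: 7/(12*(z + 5)) - 5/(11*(z + 4)) - 17/(132*(z - 7)).
Integrate each term: A/(z−a) contributes A·log|z−a|.

-17*log(z - 7)/132 - 5*log(z + 4)/11 + 7*log(z + 5)/12 + C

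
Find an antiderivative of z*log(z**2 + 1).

z**2*log(z**2 + 1)/2 - z**2/2 + log(z**2 + 1)/2 + C

Let u = z**2 + 1, so du = (2*z) dz.
The integral becomes (1/2)·∫ log(u) du; integrate by parts with u′=log(u), dv′=du.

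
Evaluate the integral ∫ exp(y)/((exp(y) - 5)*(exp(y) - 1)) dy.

Let u = e^y, du = e^y dy.
The integral becomes ∫ du/((u-5)(u-1)); decompose into partial fractions.

log(exp(y) - 5)/4 - log(exp(y) - 1)/4 + C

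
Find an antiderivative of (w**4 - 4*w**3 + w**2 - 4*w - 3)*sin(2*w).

-w**4*cos(2*w)/2 + w**3*sin(2*w) + 2*w**3*cos(2*w) - 3*w**2*sin(2*w) + w**2*cos(2*w) - w*sin(2*w) - w*cos(2*w) + sin(2*w)/2 + cos(2*w) + C

Use integration by parts with u = w**4 - 4*w**3 + w**2 - 4*w - 3, dv = sin(2*w) dw, so v = -cos(2*w)/2.
Apply parts 4 times (tabular method): alternate signs, differentiate u down to 0, integrate dv up.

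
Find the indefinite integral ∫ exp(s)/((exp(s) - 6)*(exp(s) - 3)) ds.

Let u = e^s, du = e^s ds.
The integral becomes ∫ du/((u-6)(u-3)); decompose into partial fractions.

log(exp(s) - 6)/3 - log(exp(s) - 3)/3 + C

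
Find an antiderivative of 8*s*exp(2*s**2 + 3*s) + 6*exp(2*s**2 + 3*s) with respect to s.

2*exp(2*s**2 + 3*s) + C

Let u = 2*s**2 + 3*s, so du = (4*s + 3) ds.
Rewriting, the integral becomes 2·∫ e^u du = 2·e^u.
Substituting back, u = 2*s**2 + 3*s.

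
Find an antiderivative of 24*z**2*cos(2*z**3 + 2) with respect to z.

4*sin(2*z**3 + 2) + C

Let u = 2*z**3 + 2, so du = (6*z**2) dz.
Rewriting, the integral becomes 4·∫ cos(u) du = 4·sin(u).
Substituting back, u = 2*z**3 + 2.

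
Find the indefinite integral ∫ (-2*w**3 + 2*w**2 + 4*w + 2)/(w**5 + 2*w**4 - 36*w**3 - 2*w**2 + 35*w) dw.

Factor the denominator: w*(w - 5)*(w - 1)*(w + 1)*(w + 7).
Partial-fraction decomposition: 379/(2016*(w + 7)) - 1/(36*(w + 1)) - 3/(32*(w - 1)) - 89/(720*(w - 5)) + 2/(35*w).
Integrate each term: A/(w−a) contributes A·log|w−a|.

2*log(w)/35 - 89*log(w - 5)/720 - 3*log(w - 1)/32 - log(w + 1)/36 + 379*log(w + 7)/2016 + C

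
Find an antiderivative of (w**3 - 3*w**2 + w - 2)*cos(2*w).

w**3*sin(2*w)/2 - 3*w**2*sin(2*w)/2 + 3*w**2*cos(2*w)/4 - w*sin(2*w)/4 - 3*w*cos(2*w)/2 - sin(2*w)/4 - cos(2*w)/8 + C

Use integration by parts with u = w**3 - 3*w**2 + w - 2, dv = cos(2*w) dw, so v = sin(2*w)/2.
Apply parts 3 times (tabular method): alternate signs, differentiate u down to 0, integrate dv up.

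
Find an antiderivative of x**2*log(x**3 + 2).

Let u = x**3 + 2, so du = (3*x**2) dx.
The integral becomes (1/3)·∫ log(u) du; integrate by parts with u′=log(u), dv′=du.

x**3*log(x**3 + 2)/3 - x**3/3 + 2*log(x**3 + 2)/3 + C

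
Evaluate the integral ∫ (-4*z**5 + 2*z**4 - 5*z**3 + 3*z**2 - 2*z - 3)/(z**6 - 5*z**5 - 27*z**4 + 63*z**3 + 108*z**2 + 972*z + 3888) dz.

Factor the denominator: (z - 6)**2*(z + 3)*(z + 4)*(z**2 + 9).
Partial-fraction decomposition: -(3153*z + 3413)/(11250*(z**2 + 9)) - 4981/(2500*(z + 4)) + 433/(486*(z + 3)) - 318121/(121500*(z - 6)) - 9833/(1350*(z - 6)**2).
Integrate each term; A/(z−a) gives A·log|z−a|; the (Bz+D)/(z²+p²) term gives a log and an atan.

-318121*log(z - 6)/121500 + 433*log(z + 3)/486 - 4981*log(z + 4)/2500 - 1051*log(z**2 + 9)/7500 - 3413*atan(z/3)/33750 + 9833/(1350*z - 8100) + C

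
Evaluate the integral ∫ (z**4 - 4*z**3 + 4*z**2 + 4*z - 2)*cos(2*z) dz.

z**4*sin(2*z)/2 - 2*z**3*sin(2*z) + z**3*cos(2*z) + z**2*sin(2*z)/2 - 3*z**2*cos(2*z) + 5*z*sin(2*z) + z*cos(2*z)/2 - 5*sin(2*z)/4 + 5*cos(2*z)/2 + C

Use integration by parts with u = z**4 - 4*z**3 + 4*z**2 + 4*z - 2, dv = cos(2*z) dz, so v = sin(2*z)/2.
Apply parts 4 times (tabular method): alternate signs, differentiate u down to 0, integrate dv up.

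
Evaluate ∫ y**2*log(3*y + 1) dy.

y**3*log(3*y + 1)/3 - y**3/9 + y**2/18 - y/27 + log(3*y + 1)/81 + C

Use integration by parts with u = log(3*y + 1), dv = y**2 dy.
Then du = 3/(3*y + 1) dy and v = y**3/3.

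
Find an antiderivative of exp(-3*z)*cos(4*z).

4*exp(-3*z)*sin(4*z)/25 - 3*exp(-3*z)*cos(4*z)/25 + C

Let I denote the integral. Integrate by parts with u = cos(4*z), dv = exp(-3*z) dz, so v = -exp(-3*z)/3: I = -exp(-3*z)*cos(4*z)/3 − (4/3)·∫ exp(-3*z)*sin(4*z) dz.
Apply parts again with u = sin(4*z), dv = exp(-3*z) dz: ∫ exp(-3*z)*sin(4*z) dz = -exp(-3*z)*sin(4*z)/3 + (4/3)·I. Substituting back brings back I: I = 4*exp(-3*z)*sin(4*z)/9 - exp(-3*z)*cos(4*z)/3 − (16/9)·I.
Solving for I: (1 + 16/9)·I equals the remaining terms, so I = (9/25)·(4*exp(-3*z)*sin(4*z)/9 - exp(-3*z)*cos(4*z)/3).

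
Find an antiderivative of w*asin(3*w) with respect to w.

w**2*asin(3*w)/2 + w*sqrt(-9*w**2 + 1)/12 - asin(3*w)/36 + C

Use integration by parts with u = arcsin(3*w), dv = w dw.
Then du = 3/sqrt(-9*w**2 + 1) dw.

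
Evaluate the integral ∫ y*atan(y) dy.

Use integration by parts with u = arctan(y), dv = y dy.
Then du = 1/(y**2 + 1) dy.

y**2*atan(y)/2 - y/2 + atan(y)/2 + C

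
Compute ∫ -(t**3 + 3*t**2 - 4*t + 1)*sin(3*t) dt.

Use integration by parts with u = t**3 + 3*t**2 - 4*t + 1, dv = -sin(3*t) dt, so v = cos(3*t)/3.
Apply parts 3 times (tabular method): alternate signs, differentiate u down to 0, integrate dv up.

t**3*cos(3*t)/3 - t**2*sin(3*t)/3 + t**2*cos(3*t) - 2*t*sin(3*t)/3 - 14*t*cos(3*t)/9 + 14*sin(3*t)/27 + cos(3*t)/9 + C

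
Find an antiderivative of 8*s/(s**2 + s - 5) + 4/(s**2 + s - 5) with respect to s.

Let u = s**2 + s - 5, so du = (2*s + 1) ds.
Rewriting, the integral becomes 4·∫ 1/u du = 4·log(u).
Substituting back, u = s**2 + s - 5.

4*log(s**2 + s - 5) + C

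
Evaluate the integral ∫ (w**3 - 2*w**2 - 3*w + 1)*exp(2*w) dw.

(4*w**3 - 14*w**2 + 2*w + 3)*exp(2*w)/8 + C

Use integration by parts with u = w**3 - 2*w**2 - 3*w + 1, dv = exp(2*w) dw, so v = exp(2*w)/2.
Apply parts 3 times (tabular method): alternate signs, differentiate u down to 0, integrate dv up.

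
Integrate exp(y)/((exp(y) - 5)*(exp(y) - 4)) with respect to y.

Let u = e^y, du = e^y dy.
The integral becomes ∫ du/((u-5)(u-4)); decompose into partial fractions.

log(exp(y) - 5) - log(exp(y) - 4) + C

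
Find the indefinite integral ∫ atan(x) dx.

x*atan(x) - log(x**2 + 1)/2 + C

Use integration by parts with u = arctan(x), dv = dx.
Then du = 1/(x**2 + 1) dx.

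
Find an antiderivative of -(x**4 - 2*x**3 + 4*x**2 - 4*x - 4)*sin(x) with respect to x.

x**4*cos(x) - 4*x**3*sin(x) - 2*x**3*cos(x) + 6*x**2*sin(x) - 8*x**2*cos(x) + 16*x*sin(x) + 8*x*cos(x) - 8*sin(x) + 12*cos(x) + C

Use integration by parts with u = x**4 - 2*x**3 + 4*x**2 - 4*x - 4, dv = -sin(x) dx, so v = cos(x).
Apply parts 4 times (tabular method): alternate signs, differentiate u down to 0, integrate dv up.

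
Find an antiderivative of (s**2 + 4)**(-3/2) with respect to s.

Substitute s = 2·tan(θ), so ds = 2·sec(θ)^2 dθ and the radical becomes sqrt(s**2 + 4) = 2·sec(θ) by the Pythagorean identity.
Integrate the resulting trig expression in θ, then back-substitute tan(θ) = s/2, sec(θ) = sqrt(s**2 + 4)/2 (absorbing any constant into C).

s/(4*sqrt(s**2 + 4)) + C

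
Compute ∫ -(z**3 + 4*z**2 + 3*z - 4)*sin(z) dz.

Use integration by parts with u = z**3 + 4*z**2 + 3*z - 4, dv = -sin(z) dz, so v = cos(z).
Apply parts 3 times (tabular method): alternate signs, differentiate u down to 0, integrate dv up.

z**3*cos(z) - 3*z**2*sin(z) + 4*z**2*cos(z) - 8*z*sin(z) - 3*z*cos(z) + 3*sin(z) - 12*cos(z) + C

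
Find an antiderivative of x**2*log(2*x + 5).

Use integration by parts with u = log(2*x + 5), dv = x**2 dx.
Then du = 2/(2*x + 5) dx and v = x**3/3.

x**3*log(2*x + 5)/3 - x**3/9 + 5*x**2/12 - 25*x/12 + 125*log(2*x + 5)/24 + C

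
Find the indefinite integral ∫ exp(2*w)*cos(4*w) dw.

exp(2*w)*sin(4*w)/5 + exp(2*w)*cos(4*w)/10 + C

Let I denote the integral. Integrate by parts with u = cos(4*w), dv = exp(2*w) dw, so v = exp(2*w)/2: I = exp(2*w)*cos(4*w)/2 + 2·∫ exp(2*w)*sin(4*w) dw.
Apply parts again with u = sin(4*w), dv = exp(2*w) dw: ∫ exp(2*w)*sin(4*w) dw = exp(2*w)*sin(4*w)/2 − 2·I. Substituting back brings back I: I = exp(2*w)*sin(4*w) + exp(2*w)*cos(4*w)/2 − 4·I.
Solving for I: (1 + 4)·I equals the remaining terms, so I = (1/5)·(exp(2*w)*sin(4*w) + exp(2*w)*cos(4*w)/2).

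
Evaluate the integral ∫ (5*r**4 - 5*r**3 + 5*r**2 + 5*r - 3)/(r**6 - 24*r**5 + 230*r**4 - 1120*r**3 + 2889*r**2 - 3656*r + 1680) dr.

Factor the denominator: (r - 7)*(r - 5)*(r - 4)**2*(r - 3)*(r - 1).
Partial-fraction decomposition: -7/(432*(r - 1)) + 327/(16*(r - 3)) + 1085/(9*(r - 4)) + 1057/(9*(r - 4)**2) - 2647/(16*(r - 5)) + 10567/(432*(r - 7)).
Integrate each term; A/(r−a) gives A·log|r−a|; A/(r−a)² gives −A/(r−a).

10567*log(r - 7)/432 - 2647*log(r - 5)/16 + 1085*log(r - 4)/9 + 327*log(r - 3)/16 - 7*log(r - 1)/432 - 1057/(9*r - 36) + C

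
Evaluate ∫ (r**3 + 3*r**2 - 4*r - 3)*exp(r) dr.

Use integration by parts with u = r**3 + 3*r**2 - 4*r - 3, dv = exp(r) dr, so v = exp(r).
Apply parts 3 times (tabular method): alternate signs, differentiate u down to 0, integrate dv up.

(r**3 - 4*r + 1)*exp(r) + C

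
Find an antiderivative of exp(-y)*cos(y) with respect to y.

Let I denote the integral. Integrate by parts with u = cos(y), dv = exp(-y) dy, so v = -exp(-y): I = -exp(-y)*cos(y) − ∫ exp(-y)*sin(y) dy.
Apply parts again with u = sin(y), dv = exp(-y) dy: ∫ exp(-y)*sin(y) dy = -exp(-y)*sin(y) + I. Substituting back brings back I: I = exp(-y)*sin(y) - exp(-y)*cos(y) − I.
Solving for I: (1 + 1)·I equals the remaining terms, so I = (1/2)·(exp(-y)*sin(y) - exp(-y)*cos(y)).

exp(-y)*sin(y)/2 - exp(-y)*cos(y)/2 + C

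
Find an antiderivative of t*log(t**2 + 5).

Let u = t**2 + 5, so du = (2*t) dt.
The integral becomes (1/2)·∫ log(u) du; integrate by parts with u′=log(u), dv′=du.

t**2*log(t**2 + 5)/2 - t**2/2 + 5*log(t**2 + 5)/2 + C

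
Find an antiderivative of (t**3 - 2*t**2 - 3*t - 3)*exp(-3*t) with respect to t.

(-9*t**3 + 9*t**2 + 33*t + 38)*exp(-3*t)/27 + C

Use integration by parts with u = t**3 - 2*t**2 - 3*t - 3, dv = exp(-3*t) dt, so v = -exp(-3*t)/3.
Apply parts 3 times (tabular method): alternate signs, differentiate u down to 0, integrate dv up.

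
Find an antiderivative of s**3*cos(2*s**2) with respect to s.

Let u = s², du = 2s ds; rewrite as (1/2)∫ u^1·cos(2u) du.
Now integrate by parts 1 time.

s**2*sin(2*s**2)/4 + cos(2*s**2)/8 + C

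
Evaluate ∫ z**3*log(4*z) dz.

z**4*(log(z) + 2*log(2))/4 - z**4/16 + C

Use integration by parts with u = log(4*z), dv = z**3 dz.
Then du = 1/z dz and v = z**4/4.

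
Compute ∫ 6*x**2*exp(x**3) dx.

2*exp(x**3) + C

Let u = x**3, so du = (3*x**2) dx.
Rewriting, the integral becomes 2·∫ e^u du = 2·e^u.
Substituting back, u = x**3.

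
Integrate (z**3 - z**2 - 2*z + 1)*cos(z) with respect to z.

z**3*sin(z) - z**2*sin(z) + 3*z**2*cos(z) - 8*z*sin(z) - 2*z*cos(z) + 3*sin(z) - 8*cos(z) + C

Use integration by parts with u = z**3 - z**2 - 2*z + 1, dv = cos(z) dz, so v = sin(z).
Apply parts 3 times (tabular method): alternate signs, differentiate u down to 0, integrate dv up.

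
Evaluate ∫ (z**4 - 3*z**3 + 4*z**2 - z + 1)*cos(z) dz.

Use integration by parts with u = z**4 - 3*z**3 + 4*z**2 - z + 1, dv = cos(z) dz, so v = sin(z).
Apply parts 4 times (tabular method): alternate signs, differentiate u down to 0, integrate dv up.

z**4*sin(z) - 3*z**3*sin(z) + 4*z**3*cos(z) - 8*z**2*sin(z) - 9*z**2*cos(z) + 17*z*sin(z) - 16*z*cos(z) + 17*sin(z) + 17*cos(z) + C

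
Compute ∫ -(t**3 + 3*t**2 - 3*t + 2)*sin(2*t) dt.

t**3*cos(2*t)/2 - 3*t**2*sin(2*t)/4 + 3*t**2*cos(2*t)/2 - 3*t*sin(2*t)/2 - 9*t*cos(2*t)/4 + 9*sin(2*t)/8 + cos(2*t)/4 + C

Use integration by parts with u = t**3 + 3*t**2 - 3*t + 2, dv = -sin(2*t) dt, so v = cos(2*t)/2.
Apply parts 3 times (tabular method): alternate signs, differentiate u down to 0, integrate dv up.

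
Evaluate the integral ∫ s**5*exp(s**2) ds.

Let u = s², du = 2s ds; rewrite as (1/2)∫ u^2·exp(1u) du.
Now integrate by parts 2 times.

(s**4 - 2*s**2 + 2)*exp(s**2)/2 + C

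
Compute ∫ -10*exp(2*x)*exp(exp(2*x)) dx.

Let u = exp(2*x), so du = (2*exp(2*x)) dx.
Rewriting, the integral becomes -5·∫ e^u du = -5·e^u.
Substituting back, u = exp(2*x).

-5*exp(exp(2*x)) + C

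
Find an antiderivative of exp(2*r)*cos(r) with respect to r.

exp(2*r)*sin(r)/5 + 2*exp(2*r)*cos(r)/5 + C

Let I denote the integral. Integrate by parts with u = cos(r), dv = exp(2*r) dr, so v = exp(2*r)/2: I = exp(2*r)*cos(r)/2 + (1/2)·∫ exp(2*r)*sin(r) dr.
Apply parts again with u = sin(r), dv = exp(2*r) dr: ∫ exp(2*r)*sin(r) dr = exp(2*r)*sin(r)/2 − (1/2)·I. Substituting back brings back I: I = exp(2*r)*sin(r)/4 + exp(2*r)*cos(r)/2 − (1/4)·I.
Solving for I: (1 + 1/4)·I equals the remaining terms, so I = (4/5)·(exp(2*r)*sin(r)/4 + exp(2*r)*cos(r)/2).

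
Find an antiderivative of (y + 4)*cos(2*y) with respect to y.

y*sin(2*y)/2 + 2*sin(2*y) + cos(2*y)/4 + C

Use integration by parts with u = y + 4, dv = cos(2*y) dy, so v = sin(2*y)/2.
Apply parts 1 times (tabular method): alternate signs, differentiate u down to 0, integrate dv up.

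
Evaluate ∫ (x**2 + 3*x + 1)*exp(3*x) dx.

(9*x**2 + 21*x + 2)*exp(3*x)/27 + C

Use integration by parts with u = x**2 + 3*x + 1, dv = exp(3*x) dx, so v = exp(3*x)/3.
Apply parts 2 times (tabular method): alternate signs, differentiate u down to 0, integrate dv up.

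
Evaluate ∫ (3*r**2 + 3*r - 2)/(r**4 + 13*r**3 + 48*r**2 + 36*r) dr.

-log(r)/18 + 2*log(r + 1)/25 - 11*log(r + 6)/450 - 44/(15*r + 90) + C

Factor the denominator: r*(r + 1)*(r + 6)**2.
Partial-fraction decomposition: -11/(450*(r + 6)) + 44/(15*(r + 6)**2) + 2/(25*(r + 1)) - 1/(18*r).
Integrate each term; A/(r−a) gives A·log|r−a|; A/(r−a)² gives −A/(r−a).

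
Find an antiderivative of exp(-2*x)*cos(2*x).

exp(-2*x)*sin(2*x)/4 - exp(-2*x)*cos(2*x)/4 + C

Let I denote the integral. Integrate by parts with u = cos(2*x), dv = exp(-2*x) dx, so v = -exp(-2*x)/2: I = -exp(-2*x)*cos(2*x)/2 − ∫ exp(-2*x)*sin(2*x) dx.
Apply parts again with u = sin(2*x), dv = exp(-2*x) dx: ∫ exp(-2*x)*sin(2*x) dx = -exp(-2*x)*sin(2*x)/2 + I. Substituting back brings back I: I = exp(-2*x)*sin(2*x)/2 - exp(-2*x)*cos(2*x)/2 − I.
Solving for I: (1 + 1)·I equals the remaining terms, so I = (1/2)·(exp(-2*x)*sin(2*x)/2 - exp(-2*x)*cos(2*x)/2).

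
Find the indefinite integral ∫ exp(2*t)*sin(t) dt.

2*exp(2*t)*sin(t)/5 - exp(2*t)*cos(t)/5 + C

Let I denote the integral. Integrate by parts with u = sin(t), dv = exp(2*t) dt, so v = exp(2*t)/2: I = exp(2*t)*sin(t)/2 − (1/2)·∫ exp(2*t)*cos(t) dt.
Apply parts again with u = cos(t), dv = exp(2*t) dt: ∫ exp(2*t)*cos(t) dt = exp(2*t)*cos(t)/2 + (1/2)·I. Substituting back brings back I: I = exp(2*t)*sin(t)/2 - exp(2*t)*cos(t)/4 − (1/4)·I.
Solving for I: (1 + 1/4)·I equals the remaining terms, so I = (4/5)·(exp(2*t)*sin(t)/2 - exp(2*t)*cos(t)/4).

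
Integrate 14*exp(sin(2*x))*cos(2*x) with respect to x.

Let u = sin(2*x), so du = (2*cos(2*x)) dx.
Rewriting, the integral becomes 7·∫ e^u du = 7·e^u.
Substituting back, u = sin(2*x).

7*exp(sin(2*x)) + C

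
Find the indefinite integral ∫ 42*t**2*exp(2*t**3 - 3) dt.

7*exp(2*t**3 - 3) + C

Let u = 2*t**3 - 3, so du = (6*t**2) dt.
Rewriting, the integral becomes 7·∫ e^u du = 7·e^u.
Substituting back, u = 2*t**3 - 3.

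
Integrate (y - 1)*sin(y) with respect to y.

Use integration by parts with u = y - 1, dv = sin(y) dy, so v = -cos(y).
Apply parts 1 times (tabular method): alternate signs, differentiate u down to 0, integrate dv up.

-y*cos(y) + sin(y) + cos(y) + C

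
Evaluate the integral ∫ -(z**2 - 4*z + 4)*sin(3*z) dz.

z**2*cos(3*z)/3 - 2*z*sin(3*z)/9 - 4*z*cos(3*z)/3 + 4*sin(3*z)/9 + 34*cos(3*z)/27 + C

Use integration by parts with u = z**2 - 4*z + 4, dv = -sin(3*z) dz, so v = cos(3*z)/3.
Apply parts 2 times (tabular method): alternate signs, differentiate u down to 0, integrate dv up.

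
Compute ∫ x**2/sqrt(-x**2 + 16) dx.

-x*sqrt(-x**2 + 16)/2 + 8*asin(x/4) + C

Substitute x = 4·sin(θ), so dx = 4·cos(θ) dθ and the radical becomes sqrt(-x**2 + 16) = 4·cos(θ) by the Pythagorean identity.
Integrate the resulting trig expression in θ, then back-substitute θ = asin(x/4), sin(θ) = x/4, cos(θ) = sqrt(-x**2 + 16)/4 (absorbing any constant into C).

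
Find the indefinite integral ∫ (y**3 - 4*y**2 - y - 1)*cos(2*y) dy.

Use integration by parts with u = y**3 - 4*y**2 - y - 1, dv = cos(2*y) dy, so v = sin(2*y)/2.
Apply parts 3 times (tabular method): alternate signs, differentiate u down to 0, integrate dv up.

y**3*sin(2*y)/2 - 2*y**2*sin(2*y) + 3*y**2*cos(2*y)/4 - 5*y*sin(2*y)/4 - 2*y*cos(2*y) + sin(2*y)/2 - 5*cos(2*y)/8 + C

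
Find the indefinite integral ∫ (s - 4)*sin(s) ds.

Use integration by parts with u = s - 4, dv = sin(s) ds, so v = -cos(s).
Apply parts 1 times (tabular method): alternate signs, differentiate u down to 0, integrate dv up.

-s*cos(s) + sin(s) + 4*cos(s) + C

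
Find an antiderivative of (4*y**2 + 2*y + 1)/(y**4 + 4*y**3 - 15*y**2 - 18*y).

-log(y)/18 + 43*log(y - 3)/108 + 3*log(y + 1)/20 - 133*log(y + 6)/270 + C

Factor the denominator: y*(y - 3)*(y + 1)*(y + 6).
Partial-fraction decomposition: -133/(270*(y + 6)) + 3/(20*(y + 1)) + 43/(108*(y - 3)) - 1/(18*y).
Integrate each term: A/(y−a) contributes A·log|y−a|.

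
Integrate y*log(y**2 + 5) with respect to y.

y**2*log(y**2 + 5)/2 - y**2/2 + 5*log(y**2 + 5)/2 + C

Let u = y**2 + 5, so du = (2*y) dy.
The integral becomes (1/2)·∫ log(u) du; integrate by parts with u′=log(u), dv′=du.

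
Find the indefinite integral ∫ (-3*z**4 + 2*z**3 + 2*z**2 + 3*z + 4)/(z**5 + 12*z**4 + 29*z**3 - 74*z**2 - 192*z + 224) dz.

-7*log(z - 2)/162 - log(z - 1)/25 + 12329*log(z + 4)/1350 - 976*log(z + 7)/81 + 436/(45*z + 180) + C

Factor the denominator: (z - 2)*(z - 1)*(z + 4)**2*(z + 7).
Partial-fraction decomposition: -976/(81*(z + 7)) + 12329/(1350*(z + 4)) - 436/(45*(z + 4)**2) - 1/(25*(z - 1)) - 7/(162*(z - 2)).
Integrate each term; A/(z−a) gives A·log|z−a|; A/(z−a)² gives −A/(z−a).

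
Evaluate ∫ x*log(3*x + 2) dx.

Use integration by parts with u = log(3*x + 2), dv = x dx.
Then du = 3/(3*x + 2) dx and v = x**2/2.

x**2*log(3*x + 2)/2 - x**2/4 + x/3 - 2*log(3*x + 2)/9 + C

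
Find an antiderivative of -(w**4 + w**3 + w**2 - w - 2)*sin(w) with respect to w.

w**4*cos(w) - 4*w**3*sin(w) + w**3*cos(w) - 3*w**2*sin(w) - 11*w**2*cos(w) + 22*w*sin(w) - 7*w*cos(w) + 7*sin(w) + 20*cos(w) + C

Use integration by parts with u = w**4 + w**3 + w**2 - w - 2, dv = -sin(w) dw, so v = cos(w).
Apply parts 4 times (tabular method): alternate signs, differentiate u down to 0, integrate dv up.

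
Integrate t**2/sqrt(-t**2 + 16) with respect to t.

Substitute t = 4·sin(θ), so dt = 4·cos(θ) dθ and the radical becomes sqrt(-t**2 + 16) = 4·cos(θ) by the Pythagorean identity.
Integrate the resulting trig expression in θ, then back-substitute θ = asin(t/4), sin(θ) = t/4, cos(θ) = sqrt(-t**2 + 16)/4 (absorbing any constant into C).

-t*sqrt(-t**2 + 16)/2 + 8*asin(t/4) + C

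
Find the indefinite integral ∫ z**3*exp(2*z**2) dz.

(2*z**2 - 1)*exp(2*z**2)/8 + C

Let u = z², du = 2z dz; rewrite as (1/2)∫ u^1·exp(2u) du.
Now integrate by parts 1 time.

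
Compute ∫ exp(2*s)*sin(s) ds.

2*exp(2*s)*sin(s)/5 - exp(2*s)*cos(s)/5 + C

Let I denote the integral. Integrate by parts with u = sin(s), dv = exp(2*s) ds, so v = exp(2*s)/2: I = exp(2*s)*sin(s)/2 − (1/2)·∫ exp(2*s)*cos(s) ds.
Apply parts again with u = cos(s), dv = exp(2*s) ds: ∫ exp(2*s)*cos(s) ds = exp(2*s)*cos(s)/2 + (1/2)·I. Substituting back brings back I: I = exp(2*s)*sin(s)/2 - exp(2*s)*cos(s)/4 − (1/4)·I.
Solving for I: (1 + 1/4)·I equals the remaining terms, so I = (4/5)·(exp(2*s)*sin(s)/2 - exp(2*s)*cos(s)/4).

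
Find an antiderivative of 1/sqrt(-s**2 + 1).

asin(s) + C

Substitute s = sin(θ), so ds = cos(θ) dθ and the radical becomes sqrt(-s**2 + 1) = cos(θ) by the Pythagorean identity.
Integrate the resulting trig expression in θ, then back-substitute θ = asin(s), sin(θ) = s, cos(θ) = sqrt(-s**2 + 1) (absorbing any constant into C).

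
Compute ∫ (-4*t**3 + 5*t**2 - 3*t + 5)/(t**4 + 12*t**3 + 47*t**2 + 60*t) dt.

Factor the denominator: t*(t + 3)*(t + 4)*(t + 5).
Partial-fraction decomposition: -129/(2*(t + 5)) + 353/(4*(t + 4)) - 167/(6*(t + 3)) + 1/(12*t).
Integrate each term: A/(t−a) contributes A·log|t−a|.

log(t)/12 - 167*log(t + 3)/6 + 353*log(t + 4)/4 - 129*log(t + 5)/2 + C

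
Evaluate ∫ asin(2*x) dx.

x*asin(2*x) + sqrt(-4*x**2 + 1)/2 + C

Use integration by parts with u = arcsin(2*x), dv = dx.
Then du = 2/sqrt(-4*x**2 + 1) dx.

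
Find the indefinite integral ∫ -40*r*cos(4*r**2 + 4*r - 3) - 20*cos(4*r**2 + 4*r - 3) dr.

-5*sin(4*r**2 + 4*r - 3) + C

Let u = 4*r**2 + 4*r - 3, so du = (8*r + 4) dr.
Rewriting, the integral becomes -5·∫ cos(u) du = -5·sin(u).
Substituting back, u = 4*r**2 + 4*r - 3.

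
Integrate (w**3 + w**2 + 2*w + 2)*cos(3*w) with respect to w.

Use integration by parts with u = w**3 + w**2 + 2*w + 2, dv = cos(3*w) dw, so v = sin(3*w)/3.
Apply parts 3 times (tabular method): alternate signs, differentiate u down to 0, integrate dv up.

w**3*sin(3*w)/3 + w**2*sin(3*w)/3 + w**2*cos(3*w)/3 + 4*w*sin(3*w)/9 + 2*w*cos(3*w)/9 + 16*sin(3*w)/27 + 4*cos(3*w)/27 + C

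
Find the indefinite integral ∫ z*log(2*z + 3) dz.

z**2*log(2*z + 3)/2 - z**2/4 + 3*z/4 - 9*log(2*z + 3)/8 + C

Use integration by parts with u = log(2*z + 3), dv = z dz.
Then du = 2/(2*z + 3) dz and v = z**2/2.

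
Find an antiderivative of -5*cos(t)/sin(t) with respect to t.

Let u = sin(t), so du = (cos(t)) dt.
Rewriting, the integral becomes -5·∫ 1/u du = -5·log(u).
Substituting back, u = sin(t).

-5*log(sin(t)) + C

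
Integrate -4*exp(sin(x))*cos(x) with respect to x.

-4*exp(sin(x)) + C

Let u = sin(x), so du = (cos(x)) dx.
Rewriting, the integral becomes -4·∫ e^u du = -4·e^u.
Substituting back, u = sin(x).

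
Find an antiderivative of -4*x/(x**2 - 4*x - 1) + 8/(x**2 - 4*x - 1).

-2*log(x**2 - 4*x - 1) + C

Let u = x**2 - 4*x - 1, so du = (2*x - 4) dx.
Rewriting, the integral becomes -2·∫ 1/u du = -2·log(u).
Substituting back, u = x**2 - 4*x - 1.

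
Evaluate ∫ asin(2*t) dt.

Use integration by parts with u = arcsin(2*t), dv = dt.
Then du = 2/sqrt(-4*t**2 + 1) dt.

t*asin(2*t) + sqrt(-4*t**2 + 1)/2 + C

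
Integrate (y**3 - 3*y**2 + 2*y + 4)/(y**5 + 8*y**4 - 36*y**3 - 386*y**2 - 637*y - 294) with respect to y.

107*log(y - 7)/5824 - 689*log(y + 1)/14400 + 332*log(y + 6)/325 - 125*log(y + 7)/126 - 1/(120*y + 120) + C

Factor the denominator: (y - 7)*(y + 1)**2*(y + 6)*(y + 7).
Partial-fraction decomposition: -125/(126*(y + 7)) + 332/(325*(y + 6)) - 689/(14400*(y + 1)) + 1/(120*(y + 1)**2) + 107/(5824*(y - 7)).
Integrate each term; A/(y−a) gives A·log|y−a|; A/(y−a)² gives −A/(y−a).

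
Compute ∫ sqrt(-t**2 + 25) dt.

Substitute t = 5·sin(θ), so dt = 5·cos(θ) dθ and the radical becomes sqrt(-t**2 + 25) = 5·cos(θ) by the Pythagorean identity.
Integrate the resulting trig expression in θ, then back-substitute θ = asin(t/5), sin(θ) = t/5, cos(θ) = sqrt(-t**2 + 25)/5 (absorbing any constant into C).

t*sqrt(-t**2 + 25)/2 + 25*asin(t/5)/2 + C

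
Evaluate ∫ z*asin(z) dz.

Use integration by parts with u = arcsin(z), dv = z dz.
Then du = 1/sqrt(-z**2 + 1) dz.

z**2*asin(z)/2 + z*sqrt(-z**2 + 1)/4 - asin(z)/4 + C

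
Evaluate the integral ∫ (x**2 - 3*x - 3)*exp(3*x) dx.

(9*x**2 - 33*x - 16)*exp(3*x)/27 + C

Use integration by parts with u = x**2 - 3*x - 3, dv = exp(3*x) dx, so v = exp(3*x)/3.
Apply parts 2 times (tabular method): alternate signs, differentiate u down to 0, integrate dv up.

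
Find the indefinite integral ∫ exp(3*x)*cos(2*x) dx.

Let I denote the integral. Integrate by parts with u = cos(2*x), dv = exp(3*x) dx, so v = exp(3*x)/3: I = exp(3*x)*cos(2*x)/3 + (2/3)·∫ exp(3*x)*sin(2*x) dx.
Apply parts again with u = sin(2*x), dv = exp(3*x) dx: ∫ exp(3*x)*sin(2*x) dx = exp(3*x)*sin(2*x)/3 − (2/3)·I. Substituting back brings back I: I = 2*exp(3*x)*sin(2*x)/9 + exp(3*x)*cos(2*x)/3 − (4/9)·I.
Solving for I: (1 + 4/9)·I equals the remaining terms, so I = (9/13)·(2*exp(3*x)*sin(2*x)/9 + exp(3*x)*cos(2*x)/3).

2*exp(3*x)*sin(2*x)/13 + 3*exp(3*x)*cos(2*x)/13 + C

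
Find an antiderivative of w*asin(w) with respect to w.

w**2*asin(w)/2 + w*sqrt(-w**2 + 1)/4 - asin(w)/4 + C

Use integration by parts with u = arcsin(w), dv = w dw.
Then du = 1/sqrt(-w**2 + 1) dw.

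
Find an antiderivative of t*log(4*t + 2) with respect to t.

t**2*log(4*t + 2)/2 - t**2/4 + t/4 - log(2*t + 1)/8 + C

Use integration by parts with u = log(4*t + 2), dv = t dt.
Then du = 4/(4*t + 2) dt and v = t**2/2.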